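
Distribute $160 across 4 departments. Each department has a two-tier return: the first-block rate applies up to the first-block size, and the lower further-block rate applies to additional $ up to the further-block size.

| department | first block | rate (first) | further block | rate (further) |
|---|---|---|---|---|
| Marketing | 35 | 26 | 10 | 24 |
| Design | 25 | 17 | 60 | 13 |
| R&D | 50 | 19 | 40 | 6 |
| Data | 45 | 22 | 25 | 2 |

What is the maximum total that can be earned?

Rank every tier by rate: Marketing/T1 26 > Marketing/T2 24 > Data/T1 22 > R&D/T1 19 > Design/T1 17 > Design/T2 13 > R&D/T2 6 > Data/T2 2.
Marketing T1 at 26: fill all 35 ; 125 left.
Marketing/T2 (24): +10 ; 115 left.
Data/T1 (22): +45 ; 70 left.
R&D T1 at 19: fill all 50 ; 20 left.
Design T1 at 17: only 20 left, fill 20.
Total = 26×35 + 24×10 + 22×45 + 19×50 + 17×20 = 3430.

3430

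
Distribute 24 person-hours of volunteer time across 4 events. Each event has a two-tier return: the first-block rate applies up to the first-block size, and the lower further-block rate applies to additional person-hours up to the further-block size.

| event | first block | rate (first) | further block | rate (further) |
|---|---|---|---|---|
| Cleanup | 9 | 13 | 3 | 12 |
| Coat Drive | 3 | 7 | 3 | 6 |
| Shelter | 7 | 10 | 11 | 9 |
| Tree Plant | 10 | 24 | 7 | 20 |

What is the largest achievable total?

Order all 8 blocks by rate: Tree Plant/T1 24 > Tree Plant/T2 20 > Cleanup/T1 13 > Cleanup/T2 12 > Shelter/T1 10 > Shelter/T2 9 > Coat Drive/T1 7 > Coat Drive/T2 6.
Fill Tree Plant T1 block (10 at 24) — 14 left.
Fill Tree Plant T2 block (7 at 20) — 7 left.
Cleanup/T1: +7 of 9 at 13; pool empty.
Total = 24×10 + 20×7 + 13×7 = 471.

471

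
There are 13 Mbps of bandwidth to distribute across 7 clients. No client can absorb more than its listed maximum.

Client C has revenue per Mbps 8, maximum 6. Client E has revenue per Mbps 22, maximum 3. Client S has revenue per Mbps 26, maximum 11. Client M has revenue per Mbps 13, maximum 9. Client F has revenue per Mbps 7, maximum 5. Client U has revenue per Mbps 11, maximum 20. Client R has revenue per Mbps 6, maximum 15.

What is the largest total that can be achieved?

330

Rank by revenue per Mbps: Client S 26 > Client E 22 > Client M 13 > Client U 11 > Client C 8 > Client F 7 > Client R 6.
Client S takes 11 to reach its cap of 11 ; 2 left.
Only 2 left; Client E takes them to reach 2.
Total = 22×2 + 26×11 = 330.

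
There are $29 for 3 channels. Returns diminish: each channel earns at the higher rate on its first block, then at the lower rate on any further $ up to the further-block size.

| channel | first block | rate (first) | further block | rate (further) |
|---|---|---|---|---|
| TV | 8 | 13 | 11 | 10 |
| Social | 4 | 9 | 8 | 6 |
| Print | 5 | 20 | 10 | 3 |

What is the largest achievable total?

356

Treat each block as its own option and order by rate: Print/tier1 20 > TV/tier1 13 > TV/tier2 10 > Social/tier1 9 > Social/tier2 6 > Print/tier2 3.
Fill Print tier1 block (5 at 20) → 24 left.
Fill TV tier1 block (8 at 13) → 16 left.
TV/tier2 (10): +11 → 5 left.
Social tier1 at 9: fill all 4 → 1 left.
Social tier2 at 6: only 1 left, fill 1.
Total = 20×5 + 13×8 + 10×11 + 9×4 + 6×1 = 356.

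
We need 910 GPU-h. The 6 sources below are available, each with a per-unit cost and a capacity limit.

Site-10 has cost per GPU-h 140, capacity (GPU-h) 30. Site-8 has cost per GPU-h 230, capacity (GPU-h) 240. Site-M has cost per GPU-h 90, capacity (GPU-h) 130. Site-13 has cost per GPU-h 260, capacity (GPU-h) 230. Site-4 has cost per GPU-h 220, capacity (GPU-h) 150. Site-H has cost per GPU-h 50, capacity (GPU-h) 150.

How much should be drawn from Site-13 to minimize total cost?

Fill from the cheapest source first.
Site-H at 50: take all 150 GPU-h → 760 still needed.
Site-M at 90: take all 130 GPU-h → 630 still needed.
Take 30 from Site-10 at 140 → need 600 more.
Site-4 (220): use full 150 → 450 GPU-h to go.
Take 240 from Site-8 at 230 → need 210 more.
Take 210 from Site-13 at 260 to finish.

210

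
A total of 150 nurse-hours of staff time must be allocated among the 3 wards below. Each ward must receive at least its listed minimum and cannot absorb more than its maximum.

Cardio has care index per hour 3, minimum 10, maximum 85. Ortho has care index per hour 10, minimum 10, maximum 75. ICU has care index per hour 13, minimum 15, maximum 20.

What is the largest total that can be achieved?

Meeting every minimum uses 10+10+15 = 35 nurse-hours, leaving 115.
Order the wards by care index per hour: ICU 13 > Ortho 10 > Cardio 3.
ICU: +5 to 20 (cap) → 110 left.
Give Ortho 65 more to hit its cap of 75 → 45 left.
Only 45 left; Cardio takes them to reach 55.
Total = 3×55 + 10×75 + 13×20 = 1175.

1175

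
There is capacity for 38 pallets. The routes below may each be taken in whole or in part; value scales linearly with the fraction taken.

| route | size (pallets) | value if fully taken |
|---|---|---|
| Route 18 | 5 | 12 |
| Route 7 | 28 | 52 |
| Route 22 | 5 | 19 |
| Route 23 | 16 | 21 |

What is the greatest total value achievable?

83

Best value per unit of size first: Route 22 19/5≈3.8, Route 18 12/5≈2.4, Route 7 52/28≈1.86, Route 23 21/16≈1.31.
Take all of Route 22 (5 pallets, value 19) ; 33 pallets left.
Take all of Route 18 (5 pallets, value 12) ; 28 pallets left.
Route 7: take in full, 28 pallets for value 52 ; 0 left.
Total value = 83.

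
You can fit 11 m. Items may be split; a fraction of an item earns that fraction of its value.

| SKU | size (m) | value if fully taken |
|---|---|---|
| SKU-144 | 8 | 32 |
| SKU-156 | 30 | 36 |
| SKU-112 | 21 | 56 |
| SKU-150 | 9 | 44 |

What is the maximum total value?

Best value per unit of size first: SKU-150 44/9≈4.89, SKU-144 32/8≈4, SKU-112 56/21≈2.67, SKU-156 36/30≈1.2.
SKU-150: take in full, 9 m for value 44 ; 2 left.
2 m left: a 2/8 share of SKU-144 gives 32×2/8 = 8.
Total value = 52.

52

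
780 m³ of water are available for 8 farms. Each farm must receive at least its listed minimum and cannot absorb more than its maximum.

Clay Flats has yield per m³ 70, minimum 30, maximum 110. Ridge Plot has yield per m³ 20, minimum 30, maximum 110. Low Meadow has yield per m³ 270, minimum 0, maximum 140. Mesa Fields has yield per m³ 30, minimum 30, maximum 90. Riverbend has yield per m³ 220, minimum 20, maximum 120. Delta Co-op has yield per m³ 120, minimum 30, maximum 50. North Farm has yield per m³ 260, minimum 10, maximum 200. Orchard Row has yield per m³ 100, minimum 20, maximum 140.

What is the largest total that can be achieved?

Meeting every minimum uses 30+30+0+30+20+30+10+20 = 170 m³, leaving 610.
Highest yield per m³ first: Low Meadow 270 > North Farm 260 > Riverbend 220 > Delta Co-op 120 > Orchard Row 100 > Clay Flats 70 > Mesa Fields 30 > Ridge Plot 20.
Low Meadow takes 140 more to reach its cap of 140 → 470 left.
North Farm takes 190 more to reach its cap of 200 → 280 left.
Riverbend: +100 to 120 (cap) → 180 left.
Give Delta Co-op 20 more to hit its cap of 50 → 160 left.
Orchard Row: +120 to 140 (cap) → 40 left.
Clay Flats: +40 (room for 80) → 70. Pool exhausted.
Total = 70×70 + 20×30 + 270×140 + 30×30 + 220×120 + 120×50 + 260×200 + 100×140 = 142600.

142600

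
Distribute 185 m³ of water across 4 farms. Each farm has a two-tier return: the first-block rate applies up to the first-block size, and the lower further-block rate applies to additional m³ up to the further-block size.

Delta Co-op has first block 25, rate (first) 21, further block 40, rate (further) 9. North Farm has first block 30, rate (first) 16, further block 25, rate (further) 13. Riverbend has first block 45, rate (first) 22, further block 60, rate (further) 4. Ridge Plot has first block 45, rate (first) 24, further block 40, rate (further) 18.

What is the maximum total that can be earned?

3795

Treat each block as its own option and order by rate: Ridge Plot/tier1 24 > Riverbend/tier1 22 > Delta Co-op/tier1 21 > Ridge Plot/tier2 18 > North Farm/tier1 16 > North Farm/tier2 13 > Delta Co-op/tier2 9 > Riverbend/tier2 4.
Ridge Plot/tier1 (24): +45 — 140 left.
Riverbend/tier1 (22): +45 — 95 left.
Fill Delta Co-op tier1 block (25 at 21) — 70 left.
Ridge Plot/tier2 (18): +40 — 30 left.
North Farm/tier1 (16): +30 — 0 left.
Total = 24×45 + 22×45 + 21×25 + 18×40 + 16×30 = 3795.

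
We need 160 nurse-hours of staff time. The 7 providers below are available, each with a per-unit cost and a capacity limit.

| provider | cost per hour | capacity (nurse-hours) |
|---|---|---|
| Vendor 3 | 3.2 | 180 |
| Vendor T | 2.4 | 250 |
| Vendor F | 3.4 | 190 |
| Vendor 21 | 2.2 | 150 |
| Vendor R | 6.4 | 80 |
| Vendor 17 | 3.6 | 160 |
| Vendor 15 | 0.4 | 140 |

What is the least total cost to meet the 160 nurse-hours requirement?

Cheapest first:
Vendor 15 (0.4): use full 140 ; 20 nurse-hours to go.
Vendor 21 at 2.2: take 20 of its 150 ; requirement met.
Vendor T, Vendor 3, Vendor F, Vendor 17, Vendor R: unused.
Cost = 140×0.4 + 20×2.2 = 100.

100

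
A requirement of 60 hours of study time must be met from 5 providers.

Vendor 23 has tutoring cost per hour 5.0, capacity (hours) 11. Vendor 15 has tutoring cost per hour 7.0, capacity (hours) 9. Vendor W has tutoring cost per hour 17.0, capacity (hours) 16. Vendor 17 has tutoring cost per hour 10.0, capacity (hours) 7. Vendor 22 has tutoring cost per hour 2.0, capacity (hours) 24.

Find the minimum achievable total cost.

Fill from the cheapest provider first.
Vendor 22 (2.0): use full 24 → 36 hours to go.
Vendor 23 (5.0): use full 11 → 25 hours to go.
Take 9 from Vendor 15 at 7.0 → need 16 more.
Vendor 17 (10.0): use full 7 → 9 hours to go.
Take 9 from Vendor W at 17.0 to finish.
Cost = 24×2.0 + 11×5.0 + 9×7.0 + 7×10.0 + 9×17.0 = 389.

389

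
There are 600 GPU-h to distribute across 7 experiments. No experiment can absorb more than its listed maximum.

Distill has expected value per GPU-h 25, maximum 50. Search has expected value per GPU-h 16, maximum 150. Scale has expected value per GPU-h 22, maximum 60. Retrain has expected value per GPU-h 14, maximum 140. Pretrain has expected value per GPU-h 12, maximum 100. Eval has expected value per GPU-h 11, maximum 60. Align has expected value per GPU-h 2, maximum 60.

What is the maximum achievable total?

Order the experiments by expected value per GPU-h: Distill 25 > Scale 22 > Search 16 > Retrain 14 > Pretrain 12 > Eval 11 > Align 2.
Distill takes 50 to reach its cap of 50 → 550 left.
Scale takes 60 to reach its cap of 60 → 490 left.
Give Search 150 to hit its cap of 150 → 340 left.
Retrain: +140 to 140 (cap) → 200 left.
Give Pretrain 100 to hit its cap of 100 → 100 left.
Give Eval 60 to hit its cap of 60 → 40 left.
Align: +40 (room for 60) → 40. Pool exhausted.
Total = 25×50 + 16×150 + 22×60 + 14×140 + 12×100 + 11×60 + 2×40 = 8870.

8870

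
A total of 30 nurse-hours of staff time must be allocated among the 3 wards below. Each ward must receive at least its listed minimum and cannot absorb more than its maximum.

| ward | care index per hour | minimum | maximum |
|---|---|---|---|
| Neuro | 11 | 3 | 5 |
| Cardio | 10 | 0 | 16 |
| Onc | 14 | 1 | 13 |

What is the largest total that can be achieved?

357

Meeting every minimum uses 3+0+1 = 4 nurse-hours, leaving 26.
Rank by care index per hour: Onc 14 > Neuro 11 > Cardio 10.
Give Onc 12 more to hit its cap of 13 → 14 left.
Neuro: +2 to 5 (cap) → 12 left.
Only 12 left; Cardio takes them to reach 12.
Total = 11×5 + 10×12 + 14×13 = 357.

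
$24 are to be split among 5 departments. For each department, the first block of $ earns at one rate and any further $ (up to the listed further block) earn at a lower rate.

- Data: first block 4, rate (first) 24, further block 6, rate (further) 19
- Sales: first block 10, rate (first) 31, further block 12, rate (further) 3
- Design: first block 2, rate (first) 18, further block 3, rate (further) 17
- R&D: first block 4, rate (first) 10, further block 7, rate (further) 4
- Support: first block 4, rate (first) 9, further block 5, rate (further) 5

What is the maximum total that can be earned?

590

Rank every tier by rate: Sales/first 31 > Data/first 24 > Data/second 19 > Design/first 18 > Design/second 17 > R&D/first 10 > Support/first 9 > Support/second 5 > R&D/second 4 > Sales/second 3.
Fill Sales first block (10 at 31) → 14 left.
Data first at 24: fill all 4 → 10 left.
Fill Data second block (6 at 19) → 4 left.
Fill Design first block (2 at 18) → 2 left.
2 remain; put them into Design second at 17.
Total = 31×10 + 24×4 + 19×6 + 18×2 + 17×2 = 590.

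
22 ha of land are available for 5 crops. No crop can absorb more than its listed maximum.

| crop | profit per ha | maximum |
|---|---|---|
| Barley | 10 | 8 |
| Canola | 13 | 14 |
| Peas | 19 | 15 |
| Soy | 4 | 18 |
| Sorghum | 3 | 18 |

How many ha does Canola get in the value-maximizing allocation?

7

Highest profit per ha first: Peas 19 > Canola 13 > Barley 10 > Soy 4 > Sorghum 3.
Peas takes 15 to reach its cap of 15 → 7 left.
Canola: +7 (room for 14) → 7. Pool exhausted.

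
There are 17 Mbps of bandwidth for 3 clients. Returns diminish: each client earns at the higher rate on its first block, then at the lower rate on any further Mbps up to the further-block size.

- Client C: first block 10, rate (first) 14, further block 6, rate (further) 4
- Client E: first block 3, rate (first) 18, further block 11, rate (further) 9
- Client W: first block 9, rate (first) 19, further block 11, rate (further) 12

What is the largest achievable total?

Order all 6 blocks by rate: Client W/tier1 19 > Client E/tier1 18 > Client C/tier1 14 > Client W/tier2 12 > Client E/tier2 9 > Client C/tier2 4.
Fill Client W tier1 block (9 at 19) — 8 left.
Client E/tier1 (18): +3 — 5 left.
Client C/tier1: +5 of 10 at 14; pool empty.
Total = 19×9 + 18×3 + 14×5 = 295.

295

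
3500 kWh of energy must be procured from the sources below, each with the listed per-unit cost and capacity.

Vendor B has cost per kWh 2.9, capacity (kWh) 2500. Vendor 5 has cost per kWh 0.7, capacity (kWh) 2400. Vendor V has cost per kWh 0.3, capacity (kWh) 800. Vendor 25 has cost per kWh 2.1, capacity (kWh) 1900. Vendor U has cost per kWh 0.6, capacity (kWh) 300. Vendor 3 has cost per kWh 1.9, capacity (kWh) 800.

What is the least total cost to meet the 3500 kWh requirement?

Use sources in increasing cost order.
Vendor V at 0.3: take all 800 kWh — 2700 still needed.
Vendor U (0.6): use full 300 — 2400 kWh to go.
Take 2400 from Vendor 5 at 0.7 — need 0 more.
Vendor 3, Vendor 25, Vendor B: unused.
Cost = 800×0.3 + 300×0.6 + 2400×0.7 = 2100.

2100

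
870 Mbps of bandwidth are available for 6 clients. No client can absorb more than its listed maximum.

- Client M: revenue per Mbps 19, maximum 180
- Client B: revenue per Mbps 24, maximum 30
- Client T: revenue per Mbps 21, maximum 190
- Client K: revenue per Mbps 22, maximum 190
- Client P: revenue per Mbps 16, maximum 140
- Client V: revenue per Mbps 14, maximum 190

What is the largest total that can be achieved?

16510

Order the clients by revenue per Mbps: Client B 24 > Client K 22 > Client T 21 > Client M 19 > Client P 16 > Client V 14.
Client B: +30 to 30 (cap) → 840 left.
Client K takes 190 to reach its cap of 190 → 650 left.
Client T: +190 to 190 (cap) → 460 left.
Client M: +180 to 180 (cap) → 280 left.
Client P takes 140 to reach its cap of 140 → 140 left.
Client V: +140 (room for 190) → 140. Pool exhausted.
Total = 19×180 + 24×30 + 21×190 + 22×190 + 16×140 + 14×140 = 16510.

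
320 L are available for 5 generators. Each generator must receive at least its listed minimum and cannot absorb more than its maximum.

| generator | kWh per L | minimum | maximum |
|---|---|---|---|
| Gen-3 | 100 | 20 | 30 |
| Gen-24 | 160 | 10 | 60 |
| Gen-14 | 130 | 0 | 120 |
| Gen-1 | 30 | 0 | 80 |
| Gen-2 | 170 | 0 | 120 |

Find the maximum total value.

47600

Meeting every minimum uses 20+10+0+0+0 = 30 L, leaving 290.
Highest kWh per L first: Gen-2 170 > Gen-24 160 > Gen-14 130 > Gen-3 100 > Gen-1 30.
Gen-2 takes 120 more to reach its cap of 120 — 170 left.
Gen-24: +50 to 60 (cap) — 120 left.
Give Gen-14 120 more to hit its cap of 120 — 0 left.
Total = 100×20 + 160×60 + 130×120 + 170×120 = 47600.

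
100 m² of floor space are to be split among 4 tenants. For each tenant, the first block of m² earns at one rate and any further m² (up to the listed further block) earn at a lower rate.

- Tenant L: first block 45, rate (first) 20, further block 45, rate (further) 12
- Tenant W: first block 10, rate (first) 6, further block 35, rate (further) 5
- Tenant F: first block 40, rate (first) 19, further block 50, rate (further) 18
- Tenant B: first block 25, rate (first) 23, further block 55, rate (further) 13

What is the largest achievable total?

2045

Rank every tier by rate: Tenant B/T1 23 > Tenant L/T1 20 > Tenant F/T1 19 > Tenant F/T2 18 > Tenant B/T2 13 > Tenant L/T2 12 > Tenant W/T1 6 > Tenant W/T2 5.
Tenant B/T1 (23): +25 — 75 left.
Tenant L/T1 (20): +45 — 30 left.
Tenant F T1 at 19: only 30 left, fill 30.
Total = 23×25 + 20×45 + 19×30 = 2045.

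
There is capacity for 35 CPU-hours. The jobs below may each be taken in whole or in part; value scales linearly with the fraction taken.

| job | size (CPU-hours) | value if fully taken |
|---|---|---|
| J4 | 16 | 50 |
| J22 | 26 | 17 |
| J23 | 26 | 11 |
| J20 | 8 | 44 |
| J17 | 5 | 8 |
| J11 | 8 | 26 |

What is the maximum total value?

124.8

Rank by value-to-size ratio: J20 44/8≈5.5, J11 26/8≈3.25, J4 50/16≈3.12, J17 8/5≈1.6, J22 17/26≈0.654, J23 11/26≈0.423.
All 8 CPU-hours of J20 fit (value 44) ; 27 remain.
J11: take in full, 8 CPU-hours for value 26 ; 19 left.
Take all of J4 (16 CPU-hours, value 50) ; 3 CPU-hours left.
Fill the last 3 CPU-hours with part of J17: 3/5 of it earns 4.8.
Total value = 124.8.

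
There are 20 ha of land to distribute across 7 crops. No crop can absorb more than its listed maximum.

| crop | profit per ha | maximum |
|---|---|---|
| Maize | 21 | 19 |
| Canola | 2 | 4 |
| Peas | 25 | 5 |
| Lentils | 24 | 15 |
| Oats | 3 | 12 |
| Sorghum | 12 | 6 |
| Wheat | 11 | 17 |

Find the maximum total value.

Rank by profit per ha: Peas 25 > Lentils 24 > Maize 21 > Sorghum 12 > Wheat 11 > Oats 3 > Canola 2.
Give Peas 5 to hit its cap of 5 → 15 left.
Lentils: +15 to 15 (cap) → 0 left.
Total = 25×5 + 24×15 = 485.

485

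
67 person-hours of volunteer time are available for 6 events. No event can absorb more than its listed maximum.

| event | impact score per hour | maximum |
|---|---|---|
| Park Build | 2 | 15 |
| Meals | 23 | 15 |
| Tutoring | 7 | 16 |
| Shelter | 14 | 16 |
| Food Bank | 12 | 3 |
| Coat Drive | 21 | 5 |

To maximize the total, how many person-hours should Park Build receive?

12

Order the events by impact score per hour: Meals 23 > Coat Drive 21 > Shelter 14 > Food Bank 12 > Tutoring 7 > Park Build 2.
Give Meals 15 to hit its cap of 15 → 52 left.
Coat Drive takes 5 to reach its cap of 5 → 47 left.
Give Shelter 16 to hit its cap of 16 → 31 left.
Give Food Bank 3 to hit its cap of 3 → 28 left.
Tutoring takes 16 to reach its cap of 16 → 12 left.
Park Build: +12 (room for 15) → 12. Pool exhausted.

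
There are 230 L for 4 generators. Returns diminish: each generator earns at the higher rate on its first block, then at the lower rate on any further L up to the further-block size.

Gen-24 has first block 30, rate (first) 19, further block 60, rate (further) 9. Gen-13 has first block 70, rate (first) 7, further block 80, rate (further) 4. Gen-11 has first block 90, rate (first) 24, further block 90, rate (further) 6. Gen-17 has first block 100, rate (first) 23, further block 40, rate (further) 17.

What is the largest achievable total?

Order all 8 blocks by rate: Gen-11/first 24 > Gen-17/first 23 > Gen-24/first 19 > Gen-17/second 17 > Gen-24/second 9 > Gen-13/first 7 > Gen-11/second 6 > Gen-13/second 4.
Gen-11/first (24): +90 — 140 left.
Fill Gen-17 first block (100 at 23) — 40 left.
Fill Gen-24 first block (30 at 19) — 10 left.
Gen-17/second: +10 of 40 at 17; pool empty.
Total = 24×90 + 23×100 + 19×30 + 17×10 = 5200.

5200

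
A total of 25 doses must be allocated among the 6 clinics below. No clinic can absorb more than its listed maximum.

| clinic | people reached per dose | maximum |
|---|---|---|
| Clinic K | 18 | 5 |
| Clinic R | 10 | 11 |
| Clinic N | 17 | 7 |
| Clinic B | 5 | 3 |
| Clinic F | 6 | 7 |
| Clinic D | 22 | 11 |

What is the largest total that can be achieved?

Highest people reached per dose first: Clinic D 22 > Clinic K 18 > Clinic N 17 > Clinic R 10 > Clinic F 6 > Clinic B 5.
Clinic D takes 11 to reach its cap of 11 → 14 left.
Clinic K: +5 to 5 (cap) → 9 left.
Clinic N: +7 to 7 (cap) → 2 left.
Clinic R: +2 (room for 11) → 2. Pool exhausted.
Total = 18×5 + 10×2 + 17×7 + 22×11 = 471.

471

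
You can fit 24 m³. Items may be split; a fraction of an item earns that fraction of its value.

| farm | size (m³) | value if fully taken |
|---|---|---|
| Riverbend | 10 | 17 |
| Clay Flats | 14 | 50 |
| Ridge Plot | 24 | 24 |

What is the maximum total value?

67

Rank by value-to-size ratio: Clay Flats 50/14≈3.57, Riverbend 17/10≈1.7, Ridge Plot 24/24≈1.
Clay Flats: take in full, 14 m³ for value 50 ; 10 left.
Take all of Riverbend (10 m³, value 17) ; 0 m³ left.
Total value = 67.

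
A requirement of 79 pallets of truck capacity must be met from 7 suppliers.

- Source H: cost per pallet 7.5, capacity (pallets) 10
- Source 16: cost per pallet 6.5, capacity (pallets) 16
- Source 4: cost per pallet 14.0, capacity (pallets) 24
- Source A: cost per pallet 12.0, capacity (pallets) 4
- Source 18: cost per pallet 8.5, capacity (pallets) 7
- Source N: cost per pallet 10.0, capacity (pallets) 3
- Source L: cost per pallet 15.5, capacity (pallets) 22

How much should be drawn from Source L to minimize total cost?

Fill from the cheapest supplier first.
Source 16 at 6.5: take all 16 pallets ; 63 still needed.
Source H (7.5): use full 10 ; 53 pallets to go.
Source 18 at 8.5: take all 7 pallets ; 46 still needed.
Source N at 10.0: take all 3 pallets ; 43 still needed.
Take 4 from Source A at 12.0 ; need 39 more.
Source 4 (14.0): use full 24 ; 15 pallets to go.
Take 15 from Source L at 15.5 to finish.

15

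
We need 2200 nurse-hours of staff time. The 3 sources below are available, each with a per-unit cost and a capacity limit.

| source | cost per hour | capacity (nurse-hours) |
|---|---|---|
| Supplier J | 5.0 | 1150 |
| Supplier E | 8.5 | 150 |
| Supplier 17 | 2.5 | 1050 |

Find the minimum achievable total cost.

8375

Use sources in increasing cost order.
Supplier 17 at 2.5: take all 1050 nurse-hours ; 1150 still needed.
Take 1150 from Supplier J at 5.0 ; need 0 more.
Supplier E: unused.
Cost = 1050×2.5 + 1150×5.0 = 8375.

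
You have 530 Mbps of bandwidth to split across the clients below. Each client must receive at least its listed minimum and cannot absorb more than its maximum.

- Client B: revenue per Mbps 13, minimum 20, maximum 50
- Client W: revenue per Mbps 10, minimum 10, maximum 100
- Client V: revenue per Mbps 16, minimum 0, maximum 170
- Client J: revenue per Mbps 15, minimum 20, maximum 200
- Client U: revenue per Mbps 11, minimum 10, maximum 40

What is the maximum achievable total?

Meeting every minimum uses 20+10+0+20+10 = 60 Mbps, leaving 470.
Highest revenue per Mbps first: Client V 16 > Client J 15 > Client B 13 > Client U 11 > Client W 10.
Give Client V 170 more to hit its cap of 170 → 300 left.
Client J takes 180 more to reach its cap of 200 → 120 left.
Client B: +30 to 50 (cap) → 90 left.
Give Client U 30 more to hit its cap of 40 → 60 left.
Only 60 left; Client W takes them to reach 70.
Total = 13×50 + 10×70 + 16×170 + 15×200 + 11×40 = 7510.

7510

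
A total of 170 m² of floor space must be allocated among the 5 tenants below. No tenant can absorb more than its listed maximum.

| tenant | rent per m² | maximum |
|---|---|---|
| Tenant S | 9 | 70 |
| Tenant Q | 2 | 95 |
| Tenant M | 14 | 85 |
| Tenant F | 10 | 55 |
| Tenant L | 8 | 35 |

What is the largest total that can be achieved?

Highest rent per m² first: Tenant M 14 > Tenant F 10 > Tenant S 9 > Tenant L 8 > Tenant Q 2.
Give Tenant M 85 to hit its cap of 85 — 85 left.
Tenant F: +55 to 55 (cap) — 30 left.
Only 30 left; Tenant S takes them to reach 30.
Total = 9×30 + 14×85 + 10×55 = 2010.

2010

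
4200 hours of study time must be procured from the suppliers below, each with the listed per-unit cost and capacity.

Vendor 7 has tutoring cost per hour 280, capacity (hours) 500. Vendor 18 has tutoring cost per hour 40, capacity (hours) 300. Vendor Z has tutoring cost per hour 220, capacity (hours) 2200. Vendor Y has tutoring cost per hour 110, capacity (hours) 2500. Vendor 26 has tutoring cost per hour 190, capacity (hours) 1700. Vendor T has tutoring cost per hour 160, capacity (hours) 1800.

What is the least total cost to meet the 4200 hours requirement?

Fill from the cheapest supplier first.
Vendor 18 (40): use full 300 → 3900 hours to go.
Vendor Y at 110: take all 2500 hours → 1400 still needed.
Take 1400 from Vendor T at 160 to finish.
Vendor 26, Vendor Z, Vendor 7: unused.
Cost = 300×40 + 2500×110 + 1400×160 = 511000.

511000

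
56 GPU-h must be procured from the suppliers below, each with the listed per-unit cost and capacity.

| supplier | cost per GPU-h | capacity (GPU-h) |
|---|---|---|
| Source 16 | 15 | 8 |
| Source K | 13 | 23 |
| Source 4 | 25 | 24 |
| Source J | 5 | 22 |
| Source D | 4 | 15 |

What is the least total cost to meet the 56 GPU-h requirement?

417

Use suppliers in increasing cost order.
Source D at 4: take all 15 GPU-h ; 41 still needed.
Source J (5): use full 22 ; 19 GPU-h to go.
Source K (13): take the remaining 19 ; done.
Source 16, Source 4: unused.
Cost = 15×4 + 22×5 + 19×13 = 417.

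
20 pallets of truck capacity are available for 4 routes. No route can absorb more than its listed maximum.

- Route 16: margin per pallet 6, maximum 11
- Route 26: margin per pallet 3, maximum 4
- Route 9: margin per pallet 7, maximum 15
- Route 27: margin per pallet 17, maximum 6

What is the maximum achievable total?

200

Highest margin per pallet first: Route 27 17 > Route 9 7 > Route 16 6 > Route 26 3.
Route 27 takes 6 to reach its cap of 6 — 14 left.
Route 9 has room for 15 but only 14 remain, so it gets 14.
Total = 7×14 + 17×6 = 200.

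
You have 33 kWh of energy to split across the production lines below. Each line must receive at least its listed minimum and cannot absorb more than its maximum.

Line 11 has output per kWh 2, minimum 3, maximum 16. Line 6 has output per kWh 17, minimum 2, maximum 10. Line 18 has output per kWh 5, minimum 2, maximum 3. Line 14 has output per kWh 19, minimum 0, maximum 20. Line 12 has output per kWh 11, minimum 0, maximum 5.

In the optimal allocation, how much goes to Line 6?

8

Meeting every minimum uses 3+2+2+0+0 = 7 kWh, leaving 26.
Rank by output per kWh: Line 14 19 > Line 6 17 > Line 12 11 > Line 18 5 > Line 11 2.
Give Line 14 20 more to hit its cap of 20 → 6 left.
Only 6 left; Line 6 takes them to reach 8.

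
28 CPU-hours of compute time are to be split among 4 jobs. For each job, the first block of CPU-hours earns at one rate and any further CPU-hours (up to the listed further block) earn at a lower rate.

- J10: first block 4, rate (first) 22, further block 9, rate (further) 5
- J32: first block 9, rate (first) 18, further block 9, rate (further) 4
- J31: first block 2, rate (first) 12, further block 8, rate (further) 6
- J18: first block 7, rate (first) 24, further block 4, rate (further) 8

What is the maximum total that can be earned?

486

Rank every tier by rate: J18/T1 24 > J10/T1 22 > J32/T1 18 > J31/T1 12 > J18/T2 8 > J31/T2 6 > J10/T2 5 > J32/T2 4.
Fill J18 T1 block (7 at 24) → 21 left.
J10/T1 (22): +4 → 17 left.
J32/T1 (18): +9 → 8 left.
J31 T1 at 12: fill all 2 → 6 left.
J18/T2 (8): +4 → 2 left.
J31/T2: +2 of 8 at 6; pool empty.
Total = 24×7 + 22×4 + 18×9 + 12×2 + 8×4 + 6×2 = 486.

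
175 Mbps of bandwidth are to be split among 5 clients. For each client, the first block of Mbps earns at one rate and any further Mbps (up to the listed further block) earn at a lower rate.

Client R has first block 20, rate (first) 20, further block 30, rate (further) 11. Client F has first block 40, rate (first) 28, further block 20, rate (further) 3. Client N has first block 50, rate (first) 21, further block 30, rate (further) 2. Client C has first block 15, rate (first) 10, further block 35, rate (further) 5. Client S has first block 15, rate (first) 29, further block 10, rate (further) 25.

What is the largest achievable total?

3685

Rank every tier by rate: Client S/tier1 29 > Client F/tier1 28 > Client S/tier2 25 > Client N/tier1 21 > Client R/tier1 20 > Client R/tier2 11 > Client C/tier1 10 > Client C/tier2 5 > Client F/tier2 3 > Client N/tier2 2.
Fill Client S tier1 block (15 at 29) ; 160 left.
Fill Client F tier1 block (40 at 28) ; 120 left.
Fill Client S tier2 block (10 at 25) ; 110 left.
Client N tier1 at 21: fill all 50 ; 60 left.
Client R tier1 at 20: fill all 20 ; 40 left.
Client R tier2 at 11: fill all 30 ; 10 left.
Client C/tier1: +10 of 15 at 10; pool empty.
Total = 29×15 + 28×40 + 25×10 + 21×50 + 20×20 + 11×30 + 10×10 = 3685.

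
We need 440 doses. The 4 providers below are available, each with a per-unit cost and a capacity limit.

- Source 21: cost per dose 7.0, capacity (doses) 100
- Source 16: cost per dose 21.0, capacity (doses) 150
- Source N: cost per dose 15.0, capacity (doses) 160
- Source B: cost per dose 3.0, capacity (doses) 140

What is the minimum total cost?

4360

Use providers in increasing cost order.
Source B at 3.0: take all 140 doses ; 300 still needed.
Source 21 (7.0): use full 100 ; 200 doses to go.
Source N at 15.0: take all 160 doses ; 40 still needed.
Source 16 at 21.0: take 40 of its 150 ; requirement met.
Cost = 140×3.0 + 100×7.0 + 160×15.0 + 40×21.0 = 4360.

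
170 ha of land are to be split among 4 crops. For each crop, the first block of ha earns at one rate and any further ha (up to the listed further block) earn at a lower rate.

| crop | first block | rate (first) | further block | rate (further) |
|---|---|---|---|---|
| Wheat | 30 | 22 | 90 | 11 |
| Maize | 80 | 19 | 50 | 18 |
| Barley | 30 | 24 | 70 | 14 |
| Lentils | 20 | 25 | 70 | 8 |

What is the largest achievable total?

3580

Order all 8 blocks by rate: Lentils/tier1 25 > Barley/tier1 24 > Wheat/tier1 22 > Maize/tier1 19 > Maize/tier2 18 > Barley/tier2 14 > Wheat/tier2 11 > Lentils/tier2 8.
Fill Lentils tier1 block (20 at 25) — 150 left.
Barley tier1 at 24: fill all 30 — 120 left.
Wheat tier1 at 22: fill all 30 — 90 left.
Fill Maize tier1 block (80 at 19) — 10 left.
Maize tier2 at 18: only 10 left, fill 10.
Total = 25×20 + 24×30 + 22×30 + 19×80 + 18×10 = 3580.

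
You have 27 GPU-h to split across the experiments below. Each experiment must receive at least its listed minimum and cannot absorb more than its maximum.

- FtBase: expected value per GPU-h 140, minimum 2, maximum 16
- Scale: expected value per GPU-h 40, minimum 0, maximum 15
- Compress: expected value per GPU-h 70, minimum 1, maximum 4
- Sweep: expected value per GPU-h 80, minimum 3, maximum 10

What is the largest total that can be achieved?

3110

Meeting every minimum uses 2+0+1+3 = 6 GPU-h, leaving 21.
Highest expected value per GPU-h first: FtBase 140 > Sweep 80 > Compress 70 > Scale 40.
FtBase: +14 to 16 (cap) → 7 left.
Sweep: +7 to 10 (cap) → 0 left.
Total = 140×16 + 70×1 + 80×10 = 3110.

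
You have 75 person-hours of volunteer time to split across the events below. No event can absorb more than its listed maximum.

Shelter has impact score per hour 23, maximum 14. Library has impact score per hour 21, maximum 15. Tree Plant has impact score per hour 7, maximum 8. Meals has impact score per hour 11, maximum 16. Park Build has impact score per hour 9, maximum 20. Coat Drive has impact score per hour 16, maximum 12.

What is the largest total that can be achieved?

Rank by impact score per hour: Shelter 23 > Library 21 > Coat Drive 16 > Meals 11 > Park Build 9 > Tree Plant 7.
Give Shelter 14 to hit its cap of 14 → 61 left.
Give Library 15 to hit its cap of 15 → 46 left.
Coat Drive takes 12 to reach its cap of 12 → 34 left.
Meals: +16 to 16 (cap) → 18 left.
Park Build: +18 (room for 20) → 18. Pool exhausted.
Total = 23×14 + 21×15 + 11×16 + 9×18 + 16×12 = 1167.

1167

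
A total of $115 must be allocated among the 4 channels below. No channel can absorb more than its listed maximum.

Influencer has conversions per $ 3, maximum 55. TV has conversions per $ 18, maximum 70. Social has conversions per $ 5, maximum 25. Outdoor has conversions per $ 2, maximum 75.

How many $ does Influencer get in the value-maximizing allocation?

Rank by conversions per $: TV 18 > Social 5 > Influencer 3 > Outdoor 2.
TV: +70 to 70 (cap) ; 45 left.
Social takes 25 to reach its cap of 25 ; 20 left.
Influencer has room for 55 but only 20 remain, so it gets 20.

20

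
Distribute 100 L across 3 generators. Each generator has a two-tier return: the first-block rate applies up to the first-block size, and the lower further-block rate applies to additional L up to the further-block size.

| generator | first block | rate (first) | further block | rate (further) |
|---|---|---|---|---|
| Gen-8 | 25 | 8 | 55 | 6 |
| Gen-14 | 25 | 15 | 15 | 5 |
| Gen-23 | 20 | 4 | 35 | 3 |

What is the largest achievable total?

875

Rank every tier by rate: Gen-14/first 15 > Gen-8/first 8 > Gen-8/second 6 > Gen-14/second 5 > Gen-23/first 4 > Gen-23/second 3.
Fill Gen-14 first block (25 at 15) → 75 left.
Fill Gen-8 first block (25 at 8) → 50 left.
Gen-8 second at 6: only 50 left, fill 50.
Total = 15×25 + 8×25 + 6×50 = 875.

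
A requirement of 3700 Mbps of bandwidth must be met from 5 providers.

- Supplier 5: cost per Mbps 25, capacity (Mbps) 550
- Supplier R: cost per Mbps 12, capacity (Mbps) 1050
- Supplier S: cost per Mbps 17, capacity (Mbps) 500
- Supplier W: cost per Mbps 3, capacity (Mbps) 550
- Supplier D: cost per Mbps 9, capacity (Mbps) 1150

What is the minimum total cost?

44350

Fill from the cheapest provider first.
Supplier W at 3: take all 550 Mbps ; 3150 still needed.
Supplier D at 9: take all 1150 Mbps ; 2000 still needed.
Supplier R (12): use full 1050 ; 950 Mbps to go.
Supplier S at 17: take all 500 Mbps ; 450 still needed.
Supplier 5 at 25: take 450 of its 550 ; requirement met.
Cost = 550×3 + 1150×9 + 1050×12 + 500×17 + 450×25 = 44350.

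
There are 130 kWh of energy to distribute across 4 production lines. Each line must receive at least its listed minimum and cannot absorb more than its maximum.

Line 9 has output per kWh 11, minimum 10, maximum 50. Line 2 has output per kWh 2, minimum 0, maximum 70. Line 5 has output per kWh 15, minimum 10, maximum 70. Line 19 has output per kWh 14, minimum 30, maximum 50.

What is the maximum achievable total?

1860

Meeting every minimum uses 10+0+10+30 = 50 kWh, leaving 80.
Order the production lines by output per kWh: Line 5 15 > Line 19 14 > Line 9 11 > Line 2 2.
Line 5 takes 60 more to reach its cap of 70 → 20 left.
Give Line 19 20 more to hit its cap of 50 → 0 left.
Total = 11×10 + 15×70 + 14×50 = 1860.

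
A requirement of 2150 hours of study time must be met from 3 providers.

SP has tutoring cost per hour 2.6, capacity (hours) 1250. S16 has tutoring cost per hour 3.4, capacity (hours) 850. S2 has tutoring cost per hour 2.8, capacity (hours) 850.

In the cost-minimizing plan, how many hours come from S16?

50

Use providers in increasing cost order.
SP (2.6): use full 1250 — 900 hours to go.
Take 850 from S2 at 2.8 — need 50 more.
S16 (3.4): take the remaining 50 — done.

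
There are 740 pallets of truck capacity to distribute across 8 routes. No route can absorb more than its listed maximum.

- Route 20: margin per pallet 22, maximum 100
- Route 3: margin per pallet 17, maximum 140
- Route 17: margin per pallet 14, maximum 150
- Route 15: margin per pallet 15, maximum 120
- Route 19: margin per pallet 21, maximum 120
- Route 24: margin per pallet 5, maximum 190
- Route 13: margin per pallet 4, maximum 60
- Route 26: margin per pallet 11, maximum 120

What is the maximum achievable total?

12210

Rank by margin per pallet: Route 20 22 > Route 19 21 > Route 3 17 > Route 15 15 > Route 17 14 > Route 26 11 > Route 24 5 > Route 13 4.
Route 20 takes 100 to reach its cap of 100 — 640 left.
Give Route 19 120 to hit its cap of 120 — 520 left.
Route 3 takes 140 to reach its cap of 140 — 380 left.
Route 15 takes 120 to reach its cap of 120 — 260 left.
Give Route 17 150 to hit its cap of 150 — 110 left.
Only 110 left; Route 26 takes them to reach 110.
Total = 22×100 + 17×140 + 14×150 + 15×120 + 21×120 + 11×110 = 12210.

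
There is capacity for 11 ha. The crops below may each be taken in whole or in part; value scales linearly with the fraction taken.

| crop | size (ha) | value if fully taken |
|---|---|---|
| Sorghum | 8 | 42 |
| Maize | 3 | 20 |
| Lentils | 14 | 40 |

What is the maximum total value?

Best value per unit of size first: Maize 20/3≈6.67, Sorghum 42/8≈5.25, Lentils 40/14≈2.86.
Take all of Maize (3 ha, value 20) → 8 ha left.
All 8 ha of Sorghum fit (value 42) → 0 remain.
Total value = 62.

62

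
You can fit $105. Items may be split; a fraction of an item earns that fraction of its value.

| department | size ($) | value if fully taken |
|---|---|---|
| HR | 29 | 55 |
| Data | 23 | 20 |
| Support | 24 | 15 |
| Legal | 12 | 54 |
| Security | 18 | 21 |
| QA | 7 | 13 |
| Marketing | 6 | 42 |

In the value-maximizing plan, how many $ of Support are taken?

10

Rank by value-to-size ratio: Marketing 42/6≈7, Legal 54/12≈4.5, HR 55/29≈1.9, QA 13/7≈1.86, Security 21/18≈1.17, Data 20/23≈0.87, Support 15/24≈0.625.
Take all of Marketing (6 $, value 42) ; 99 $ left.
All 12 $ of Legal fit (value 54) ; 87 remain.
All 29 $ of HR fit (value 55) ; 58 remain.
All 7 $ of QA fit (value 13) ; 51 remain.
Security: take in full, 18 $ for value 21 ; 33 left.
All 23 $ of Data fit (value 20) ; 10 remain.
Fill the last 10 $ with part of Support: 10/24 of it earns 6.25.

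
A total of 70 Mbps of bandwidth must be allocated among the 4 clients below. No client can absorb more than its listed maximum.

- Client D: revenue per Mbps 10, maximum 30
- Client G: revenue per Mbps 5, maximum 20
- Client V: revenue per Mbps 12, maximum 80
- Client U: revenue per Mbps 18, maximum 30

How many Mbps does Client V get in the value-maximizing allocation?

Highest revenue per Mbps first: Client U 18 > Client V 12 > Client D 10 > Client G 5.
Client U: +30 to 30 (cap) → 40 left.
Client V: +40 (room for 80) → 40. Pool exhausted.

40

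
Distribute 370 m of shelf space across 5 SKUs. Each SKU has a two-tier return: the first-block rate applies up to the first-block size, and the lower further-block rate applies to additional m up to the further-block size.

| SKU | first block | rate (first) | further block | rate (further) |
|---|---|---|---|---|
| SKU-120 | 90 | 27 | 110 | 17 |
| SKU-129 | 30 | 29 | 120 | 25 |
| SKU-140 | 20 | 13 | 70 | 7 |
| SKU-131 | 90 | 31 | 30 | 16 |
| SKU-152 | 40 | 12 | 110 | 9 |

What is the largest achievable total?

Treat each block as its own option and order by rate: SKU-131/tier1 31 > SKU-129/tier1 29 > SKU-120/tier1 27 > SKU-129/tier2 25 > SKU-120/tier2 17 > SKU-131/tier2 16 > SKU-140/tier1 13 > SKU-152/tier1 12 > SKU-152/tier2 9 > SKU-140/tier2 7.
SKU-131/tier1 (31): +90 ; 280 left.
SKU-129/tier1 (29): +30 ; 250 left.
Fill SKU-120 tier1 block (90 at 27) ; 160 left.
Fill SKU-129 tier2 block (120 at 25) ; 40 left.
SKU-120/tier2: +40 of 110 at 17; pool empty.
Total = 31×90 + 29×30 + 27×90 + 25×120 + 17×40 = 9770.

9770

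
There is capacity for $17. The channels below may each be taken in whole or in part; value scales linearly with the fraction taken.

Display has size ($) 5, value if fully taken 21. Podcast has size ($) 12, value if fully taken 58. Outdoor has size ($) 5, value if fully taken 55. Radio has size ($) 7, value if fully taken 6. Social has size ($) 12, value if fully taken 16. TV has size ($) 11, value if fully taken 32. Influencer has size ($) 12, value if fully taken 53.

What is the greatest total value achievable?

Sort by value density: Outdoor 55/5≈11, Podcast 58/12≈4.83, Influencer 53/12≈4.42, Display 21/5≈4.2, TV 32/11≈2.91, Social 16/12≈1.33, Radio 6/7≈0.857.
Outdoor: take in full, 5 $ for value 55 ; 12 left.
Take all of Podcast (12 $, value 58) ; 0 $ left.
Total value = 113.

113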